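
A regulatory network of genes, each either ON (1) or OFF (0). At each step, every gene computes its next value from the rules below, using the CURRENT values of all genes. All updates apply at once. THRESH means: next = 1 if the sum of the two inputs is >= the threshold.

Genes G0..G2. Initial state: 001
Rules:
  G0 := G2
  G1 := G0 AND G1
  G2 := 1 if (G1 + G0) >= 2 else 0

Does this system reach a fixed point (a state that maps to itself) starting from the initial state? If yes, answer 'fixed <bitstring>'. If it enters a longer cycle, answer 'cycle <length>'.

Step 0: 001
Step 1: G0=G2=1 G1=G0&G1=0&0=0 G2=(0+0>=2)=0 -> 100
Step 2: G0=G2=0 G1=G0&G1=1&0=0 G2=(0+1>=2)=0 -> 000
Step 3: G0=G2=0 G1=G0&G1=0&0=0 G2=(0+0>=2)=0 -> 000
Fixed point reached at step 2: 000

Answer: fixed 000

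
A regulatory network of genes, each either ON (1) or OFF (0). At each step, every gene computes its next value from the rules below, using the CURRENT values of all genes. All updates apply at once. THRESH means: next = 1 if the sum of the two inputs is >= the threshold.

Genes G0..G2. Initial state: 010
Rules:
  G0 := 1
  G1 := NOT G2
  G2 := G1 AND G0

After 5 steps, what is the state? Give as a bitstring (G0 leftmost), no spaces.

Step 1: G0=1(const) G1=NOT G2=NOT 0=1 G2=G1&G0=1&0=0 -> 110
Step 2: G0=1(const) G1=NOT G2=NOT 0=1 G2=G1&G0=1&1=1 -> 111
Step 3: G0=1(const) G1=NOT G2=NOT 1=0 G2=G1&G0=1&1=1 -> 101
Step 4: G0=1(const) G1=NOT G2=NOT 1=0 G2=G1&G0=0&1=0 -> 100
Step 5: G0=1(const) G1=NOT G2=NOT 0=1 G2=G1&G0=0&1=0 -> 110

110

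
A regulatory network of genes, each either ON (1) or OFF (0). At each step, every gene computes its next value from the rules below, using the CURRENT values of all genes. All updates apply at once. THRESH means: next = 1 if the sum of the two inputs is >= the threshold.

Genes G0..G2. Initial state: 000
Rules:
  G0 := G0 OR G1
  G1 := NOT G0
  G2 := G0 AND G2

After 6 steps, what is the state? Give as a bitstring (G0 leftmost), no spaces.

Step 1: G0=G0|G1=0|0=0 G1=NOT G0=NOT 0=1 G2=G0&G2=0&0=0 -> 010
Step 2: G0=G0|G1=0|1=1 G1=NOT G0=NOT 0=1 G2=G0&G2=0&0=0 -> 110
Step 3: G0=G0|G1=1|1=1 G1=NOT G0=NOT 1=0 G2=G0&G2=1&0=0 -> 100
Step 4: G0=G0|G1=1|0=1 G1=NOT G0=NOT 1=0 G2=G0&G2=1&0=0 -> 100
Step 5: G0=G0|G1=1|0=1 G1=NOT G0=NOT 1=0 G2=G0&G2=1&0=0 -> 100
Step 6: G0=G0|G1=1|0=1 G1=NOT G0=NOT 1=0 G2=G0&G2=1&0=0 -> 100

100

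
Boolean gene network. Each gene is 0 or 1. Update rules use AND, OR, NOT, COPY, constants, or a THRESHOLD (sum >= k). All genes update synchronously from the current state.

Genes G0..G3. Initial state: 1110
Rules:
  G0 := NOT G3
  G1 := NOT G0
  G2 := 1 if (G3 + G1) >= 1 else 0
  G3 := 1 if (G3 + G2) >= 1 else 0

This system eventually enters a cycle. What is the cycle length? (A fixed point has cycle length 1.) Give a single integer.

Answer: 1

Derivation:
Step 0: 1110
Step 1: G0=NOT G3=NOT 0=1 G1=NOT G0=NOT 1=0 G2=(0+1>=1)=1 G3=(0+1>=1)=1 -> 1011
Step 2: G0=NOT G3=NOT 1=0 G1=NOT G0=NOT 1=0 G2=(1+0>=1)=1 G3=(1+1>=1)=1 -> 0011
Step 3: G0=NOT G3=NOT 1=0 G1=NOT G0=NOT 0=1 G2=(1+0>=1)=1 G3=(1+1>=1)=1 -> 0111
Step 4: G0=NOT G3=NOT 1=0 G1=NOT G0=NOT 0=1 G2=(1+1>=1)=1 G3=(1+1>=1)=1 -> 0111
State from step 4 equals state from step 3 -> cycle length 1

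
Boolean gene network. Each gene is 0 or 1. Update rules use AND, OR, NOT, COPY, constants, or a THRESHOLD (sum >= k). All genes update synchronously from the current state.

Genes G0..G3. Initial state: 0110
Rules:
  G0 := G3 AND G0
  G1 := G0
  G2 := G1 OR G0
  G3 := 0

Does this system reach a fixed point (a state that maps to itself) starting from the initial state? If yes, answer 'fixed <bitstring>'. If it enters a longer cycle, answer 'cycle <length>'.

Step 0: 0110
Step 1: G0=G3&G0=0&0=0 G1=G0=0 G2=G1|G0=1|0=1 G3=0(const) -> 0010
Step 2: G0=G3&G0=0&0=0 G1=G0=0 G2=G1|G0=0|0=0 G3=0(const) -> 0000
Step 3: G0=G3&G0=0&0=0 G1=G0=0 G2=G1|G0=0|0=0 G3=0(const) -> 0000
Fixed point reached at step 2: 0000

Answer: fixed 0000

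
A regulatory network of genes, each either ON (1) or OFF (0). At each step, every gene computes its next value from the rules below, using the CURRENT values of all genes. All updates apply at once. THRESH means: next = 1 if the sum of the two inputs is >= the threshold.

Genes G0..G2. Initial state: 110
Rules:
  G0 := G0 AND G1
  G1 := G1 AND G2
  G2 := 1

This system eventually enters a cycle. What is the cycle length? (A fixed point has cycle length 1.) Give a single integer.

Step 0: 110
Step 1: G0=G0&G1=1&1=1 G1=G1&G2=1&0=0 G2=1(const) -> 101
Step 2: G0=G0&G1=1&0=0 G1=G1&G2=0&1=0 G2=1(const) -> 001
Step 3: G0=G0&G1=0&0=0 G1=G1&G2=0&1=0 G2=1(const) -> 001
State from step 3 equals state from step 2 -> cycle length 1

Answer: 1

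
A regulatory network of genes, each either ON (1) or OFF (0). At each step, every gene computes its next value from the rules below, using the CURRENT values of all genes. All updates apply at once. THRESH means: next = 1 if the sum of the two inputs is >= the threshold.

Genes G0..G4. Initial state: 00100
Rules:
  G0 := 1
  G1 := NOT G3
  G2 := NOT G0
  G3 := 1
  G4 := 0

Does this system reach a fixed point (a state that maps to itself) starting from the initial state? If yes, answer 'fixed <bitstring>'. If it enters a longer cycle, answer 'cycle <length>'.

Answer: fixed 10010

Derivation:
Step 0: 00100
Step 1: G0=1(const) G1=NOT G3=NOT 0=1 G2=NOT G0=NOT 0=1 G3=1(const) G4=0(const) -> 11110
Step 2: G0=1(const) G1=NOT G3=NOT 1=0 G2=NOT G0=NOT 1=0 G3=1(const) G4=0(const) -> 10010
Step 3: G0=1(const) G1=NOT G3=NOT 1=0 G2=NOT G0=NOT 1=0 G3=1(const) G4=0(const) -> 10010
Fixed point reached at step 2: 10010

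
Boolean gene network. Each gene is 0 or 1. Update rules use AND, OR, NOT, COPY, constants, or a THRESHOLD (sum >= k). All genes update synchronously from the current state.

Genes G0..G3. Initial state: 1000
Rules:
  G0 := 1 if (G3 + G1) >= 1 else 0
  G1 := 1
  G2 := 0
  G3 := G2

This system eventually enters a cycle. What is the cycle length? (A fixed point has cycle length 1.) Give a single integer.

Answer: 1

Derivation:
Step 0: 1000
Step 1: G0=(0+0>=1)=0 G1=1(const) G2=0(const) G3=G2=0 -> 0100
Step 2: G0=(0+1>=1)=1 G1=1(const) G2=0(const) G3=G2=0 -> 1100
Step 3: G0=(0+1>=1)=1 G1=1(const) G2=0(const) G3=G2=0 -> 1100
State from step 3 equals state from step 2 -> cycle length 1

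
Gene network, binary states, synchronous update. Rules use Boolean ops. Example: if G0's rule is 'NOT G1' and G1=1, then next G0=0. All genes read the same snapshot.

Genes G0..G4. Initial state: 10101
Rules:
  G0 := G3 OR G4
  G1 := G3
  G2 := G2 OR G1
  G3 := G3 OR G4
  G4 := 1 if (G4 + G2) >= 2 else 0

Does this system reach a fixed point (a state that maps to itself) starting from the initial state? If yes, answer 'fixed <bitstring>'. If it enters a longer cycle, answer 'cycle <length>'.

Answer: fixed 11111

Derivation:
Step 0: 10101
Step 1: G0=G3|G4=0|1=1 G1=G3=0 G2=G2|G1=1|0=1 G3=G3|G4=0|1=1 G4=(1+1>=2)=1 -> 10111
Step 2: G0=G3|G4=1|1=1 G1=G3=1 G2=G2|G1=1|0=1 G3=G3|G4=1|1=1 G4=(1+1>=2)=1 -> 11111
Step 3: G0=G3|G4=1|1=1 G1=G3=1 G2=G2|G1=1|1=1 G3=G3|G4=1|1=1 G4=(1+1>=2)=1 -> 11111
Fixed point reached at step 2: 11111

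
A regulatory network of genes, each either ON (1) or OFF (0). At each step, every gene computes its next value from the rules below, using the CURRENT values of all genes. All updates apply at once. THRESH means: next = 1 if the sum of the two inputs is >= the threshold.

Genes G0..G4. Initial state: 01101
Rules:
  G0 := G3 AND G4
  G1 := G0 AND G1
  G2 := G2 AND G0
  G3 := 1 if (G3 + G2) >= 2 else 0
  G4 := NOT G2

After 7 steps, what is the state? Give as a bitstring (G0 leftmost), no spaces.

Step 1: G0=G3&G4=0&1=0 G1=G0&G1=0&1=0 G2=G2&G0=1&0=0 G3=(0+1>=2)=0 G4=NOT G2=NOT 1=0 -> 00000
Step 2: G0=G3&G4=0&0=0 G1=G0&G1=0&0=0 G2=G2&G0=0&0=0 G3=(0+0>=2)=0 G4=NOT G2=NOT 0=1 -> 00001
Step 3: G0=G3&G4=0&1=0 G1=G0&G1=0&0=0 G2=G2&G0=0&0=0 G3=(0+0>=2)=0 G4=NOT G2=NOT 0=1 -> 00001
Step 4: G0=G3&G4=0&1=0 G1=G0&G1=0&0=0 G2=G2&G0=0&0=0 G3=(0+0>=2)=0 G4=NOT G2=NOT 0=1 -> 00001
Step 5: G0=G3&G4=0&1=0 G1=G0&G1=0&0=0 G2=G2&G0=0&0=0 G3=(0+0>=2)=0 G4=NOT G2=NOT 0=1 -> 00001
Step 6: G0=G3&G4=0&1=0 G1=G0&G1=0&0=0 G2=G2&G0=0&0=0 G3=(0+0>=2)=0 G4=NOT G2=NOT 0=1 -> 00001
Step 7: G0=G3&G4=0&1=0 G1=G0&G1=0&0=0 G2=G2&G0=0&0=0 G3=(0+0>=2)=0 G4=NOT G2=NOT 0=1 -> 00001

00001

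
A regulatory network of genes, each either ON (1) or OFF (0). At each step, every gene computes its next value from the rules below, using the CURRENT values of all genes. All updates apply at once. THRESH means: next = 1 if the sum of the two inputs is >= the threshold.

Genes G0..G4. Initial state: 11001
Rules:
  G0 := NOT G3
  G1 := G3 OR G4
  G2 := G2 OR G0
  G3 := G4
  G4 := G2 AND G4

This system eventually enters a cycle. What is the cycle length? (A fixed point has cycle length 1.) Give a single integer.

Step 0: 11001
Step 1: G0=NOT G3=NOT 0=1 G1=G3|G4=0|1=1 G2=G2|G0=0|1=1 G3=G4=1 G4=G2&G4=0&1=0 -> 11110
Step 2: G0=NOT G3=NOT 1=0 G1=G3|G4=1|0=1 G2=G2|G0=1|1=1 G3=G4=0 G4=G2&G4=1&0=0 -> 01100
Step 3: G0=NOT G3=NOT 0=1 G1=G3|G4=0|0=0 G2=G2|G0=1|0=1 G3=G4=0 G4=G2&G4=1&0=0 -> 10100
Step 4: G0=NOT G3=NOT 0=1 G1=G3|G4=0|0=0 G2=G2|G0=1|1=1 G3=G4=0 G4=G2&G4=1&0=0 -> 10100
State from step 4 equals state from step 3 -> cycle length 1

Answer: 1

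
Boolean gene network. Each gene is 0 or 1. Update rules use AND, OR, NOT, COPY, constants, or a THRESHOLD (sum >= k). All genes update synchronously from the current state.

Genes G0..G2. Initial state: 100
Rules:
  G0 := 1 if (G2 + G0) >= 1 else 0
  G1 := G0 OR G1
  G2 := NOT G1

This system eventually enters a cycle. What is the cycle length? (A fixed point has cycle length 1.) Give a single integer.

Answer: 1

Derivation:
Step 0: 100
Step 1: G0=(0+1>=1)=1 G1=G0|G1=1|0=1 G2=NOT G1=NOT 0=1 -> 111
Step 2: G0=(1+1>=1)=1 G1=G0|G1=1|1=1 G2=NOT G1=NOT 1=0 -> 110
Step 3: G0=(0+1>=1)=1 G1=G0|G1=1|1=1 G2=NOT G1=NOT 1=0 -> 110
State from step 3 equals state from step 2 -> cycle length 1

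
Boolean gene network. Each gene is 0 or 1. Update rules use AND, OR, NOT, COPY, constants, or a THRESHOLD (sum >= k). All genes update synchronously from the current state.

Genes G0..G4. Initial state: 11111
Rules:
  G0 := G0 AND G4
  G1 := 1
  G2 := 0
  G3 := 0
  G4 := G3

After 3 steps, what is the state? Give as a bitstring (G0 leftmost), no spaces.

Step 1: G0=G0&G4=1&1=1 G1=1(const) G2=0(const) G3=0(const) G4=G3=1 -> 11001
Step 2: G0=G0&G4=1&1=1 G1=1(const) G2=0(const) G3=0(const) G4=G3=0 -> 11000
Step 3: G0=G0&G4=1&0=0 G1=1(const) G2=0(const) G3=0(const) G4=G3=0 -> 01000

01000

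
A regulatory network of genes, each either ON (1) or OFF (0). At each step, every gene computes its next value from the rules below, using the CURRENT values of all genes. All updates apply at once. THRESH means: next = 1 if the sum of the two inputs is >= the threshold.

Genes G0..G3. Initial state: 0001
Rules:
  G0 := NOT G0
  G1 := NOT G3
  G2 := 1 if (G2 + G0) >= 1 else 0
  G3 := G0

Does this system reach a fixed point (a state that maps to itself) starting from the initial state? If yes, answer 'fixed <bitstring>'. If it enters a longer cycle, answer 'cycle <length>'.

Step 0: 0001
Step 1: G0=NOT G0=NOT 0=1 G1=NOT G3=NOT 1=0 G2=(0+0>=1)=0 G3=G0=0 -> 1000
Step 2: G0=NOT G0=NOT 1=0 G1=NOT G3=NOT 0=1 G2=(0+1>=1)=1 G3=G0=1 -> 0111
Step 3: G0=NOT G0=NOT 0=1 G1=NOT G3=NOT 1=0 G2=(1+0>=1)=1 G3=G0=0 -> 1010
Step 4: G0=NOT G0=NOT 1=0 G1=NOT G3=NOT 0=1 G2=(1+1>=1)=1 G3=G0=1 -> 0111
Cycle of length 2 starting at step 2 -> no fixed point

Answer: cycle 2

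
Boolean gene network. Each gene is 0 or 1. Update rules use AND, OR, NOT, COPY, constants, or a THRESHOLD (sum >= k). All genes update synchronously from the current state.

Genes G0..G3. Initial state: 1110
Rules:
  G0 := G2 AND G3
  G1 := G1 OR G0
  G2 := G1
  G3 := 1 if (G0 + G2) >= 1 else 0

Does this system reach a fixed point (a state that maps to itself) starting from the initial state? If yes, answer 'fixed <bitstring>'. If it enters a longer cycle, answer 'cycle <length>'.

Step 0: 1110
Step 1: G0=G2&G3=1&0=0 G1=G1|G0=1|1=1 G2=G1=1 G3=(1+1>=1)=1 -> 0111
Step 2: G0=G2&G3=1&1=1 G1=G1|G0=1|0=1 G2=G1=1 G3=(0+1>=1)=1 -> 1111
Step 3: G0=G2&G3=1&1=1 G1=G1|G0=1|1=1 G2=G1=1 G3=(1+1>=1)=1 -> 1111
Fixed point reached at step 2: 1111

Answer: fixed 1111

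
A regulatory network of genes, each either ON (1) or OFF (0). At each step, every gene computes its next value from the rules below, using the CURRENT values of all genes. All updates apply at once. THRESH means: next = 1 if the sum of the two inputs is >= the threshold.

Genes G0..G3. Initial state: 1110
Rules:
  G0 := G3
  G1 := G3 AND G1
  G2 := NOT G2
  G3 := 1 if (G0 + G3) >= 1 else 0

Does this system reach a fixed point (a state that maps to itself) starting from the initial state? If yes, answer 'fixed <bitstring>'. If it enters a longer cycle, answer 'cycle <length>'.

Step 0: 1110
Step 1: G0=G3=0 G1=G3&G1=0&1=0 G2=NOT G2=NOT 1=0 G3=(1+0>=1)=1 -> 0001
Step 2: G0=G3=1 G1=G3&G1=1&0=0 G2=NOT G2=NOT 0=1 G3=(0+1>=1)=1 -> 1011
Step 3: G0=G3=1 G1=G3&G1=1&0=0 G2=NOT G2=NOT 1=0 G3=(1+1>=1)=1 -> 1001
Step 4: G0=G3=1 G1=G3&G1=1&0=0 G2=NOT G2=NOT 0=1 G3=(1+1>=1)=1 -> 1011
Cycle of length 2 starting at step 2 -> no fixed point

Answer: cycle 2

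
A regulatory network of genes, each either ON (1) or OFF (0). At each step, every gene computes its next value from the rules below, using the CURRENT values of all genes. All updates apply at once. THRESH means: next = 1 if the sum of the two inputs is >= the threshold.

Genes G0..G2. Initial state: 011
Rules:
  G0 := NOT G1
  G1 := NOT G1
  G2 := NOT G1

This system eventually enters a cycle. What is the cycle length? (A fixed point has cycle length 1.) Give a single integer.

Answer: 2

Derivation:
Step 0: 011
Step 1: G0=NOT G1=NOT 1=0 G1=NOT G1=NOT 1=0 G2=NOT G1=NOT 1=0 -> 000
Step 2: G0=NOT G1=NOT 0=1 G1=NOT G1=NOT 0=1 G2=NOT G1=NOT 0=1 -> 111
Step 3: G0=NOT G1=NOT 1=0 G1=NOT G1=NOT 1=0 G2=NOT G1=NOT 1=0 -> 000
State from step 3 equals state from step 1 -> cycle length 2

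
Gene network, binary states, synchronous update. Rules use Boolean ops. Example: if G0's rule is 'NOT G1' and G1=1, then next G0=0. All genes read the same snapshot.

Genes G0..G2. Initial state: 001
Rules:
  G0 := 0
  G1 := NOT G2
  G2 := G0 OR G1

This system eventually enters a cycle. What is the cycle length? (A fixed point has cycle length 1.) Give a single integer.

Step 0: 001
Step 1: G0=0(const) G1=NOT G2=NOT 1=0 G2=G0|G1=0|0=0 -> 000
Step 2: G0=0(const) G1=NOT G2=NOT 0=1 G2=G0|G1=0|0=0 -> 010
Step 3: G0=0(const) G1=NOT G2=NOT 0=1 G2=G0|G1=0|1=1 -> 011
Step 4: G0=0(const) G1=NOT G2=NOT 1=0 G2=G0|G1=0|1=1 -> 001
State from step 4 equals state from step 0 -> cycle length 4

Answer: 4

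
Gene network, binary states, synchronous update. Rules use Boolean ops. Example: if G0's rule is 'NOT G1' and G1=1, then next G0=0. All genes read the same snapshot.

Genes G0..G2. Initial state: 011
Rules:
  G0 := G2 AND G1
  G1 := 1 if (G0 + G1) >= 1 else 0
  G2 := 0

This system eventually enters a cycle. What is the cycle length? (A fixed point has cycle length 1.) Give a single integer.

Answer: 1

Derivation:
Step 0: 011
Step 1: G0=G2&G1=1&1=1 G1=(0+1>=1)=1 G2=0(const) -> 110
Step 2: G0=G2&G1=0&1=0 G1=(1+1>=1)=1 G2=0(const) -> 010
Step 3: G0=G2&G1=0&1=0 G1=(0+1>=1)=1 G2=0(const) -> 010
State from step 3 equals state from step 2 -> cycle length 1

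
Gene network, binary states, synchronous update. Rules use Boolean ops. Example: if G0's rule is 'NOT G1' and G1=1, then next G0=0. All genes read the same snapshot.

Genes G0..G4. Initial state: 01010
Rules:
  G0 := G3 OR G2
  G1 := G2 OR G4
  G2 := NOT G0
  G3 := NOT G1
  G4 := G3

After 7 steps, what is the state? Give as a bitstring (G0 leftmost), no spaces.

Step 1: G0=G3|G2=1|0=1 G1=G2|G4=0|0=0 G2=NOT G0=NOT 0=1 G3=NOT G1=NOT 1=0 G4=G3=1 -> 10101
Step 2: G0=G3|G2=0|1=1 G1=G2|G4=1|1=1 G2=NOT G0=NOT 1=0 G3=NOT G1=NOT 0=1 G4=G3=0 -> 11010
Step 3: G0=G3|G2=1|0=1 G1=G2|G4=0|0=0 G2=NOT G0=NOT 1=0 G3=NOT G1=NOT 1=0 G4=G3=1 -> 10001
Step 4: G0=G3|G2=0|0=0 G1=G2|G4=0|1=1 G2=NOT G0=NOT 1=0 G3=NOT G1=NOT 0=1 G4=G3=0 -> 01010
Step 5: G0=G3|G2=1|0=1 G1=G2|G4=0|0=0 G2=NOT G0=NOT 0=1 G3=NOT G1=NOT 1=0 G4=G3=1 -> 10101
Step 6: G0=G3|G2=0|1=1 G1=G2|G4=1|1=1 G2=NOT G0=NOT 1=0 G3=NOT G1=NOT 0=1 G4=G3=0 -> 11010
Step 7: G0=G3|G2=1|0=1 G1=G2|G4=0|0=0 G2=NOT G0=NOT 1=0 G3=NOT G1=NOT 1=0 G4=G3=1 -> 10001

10001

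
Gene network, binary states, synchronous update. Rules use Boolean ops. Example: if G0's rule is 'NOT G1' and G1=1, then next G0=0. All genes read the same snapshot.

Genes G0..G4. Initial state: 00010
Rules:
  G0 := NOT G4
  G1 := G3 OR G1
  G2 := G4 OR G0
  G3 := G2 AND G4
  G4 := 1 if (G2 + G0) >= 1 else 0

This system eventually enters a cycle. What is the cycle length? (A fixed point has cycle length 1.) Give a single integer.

Step 0: 00010
Step 1: G0=NOT G4=NOT 0=1 G1=G3|G1=1|0=1 G2=G4|G0=0|0=0 G3=G2&G4=0&0=0 G4=(0+0>=1)=0 -> 11000
Step 2: G0=NOT G4=NOT 0=1 G1=G3|G1=0|1=1 G2=G4|G0=0|1=1 G3=G2&G4=0&0=0 G4=(0+1>=1)=1 -> 11101
Step 3: G0=NOT G4=NOT 1=0 G1=G3|G1=0|1=1 G2=G4|G0=1|1=1 G3=G2&G4=1&1=1 G4=(1+1>=1)=1 -> 01111
Step 4: G0=NOT G4=NOT 1=0 G1=G3|G1=1|1=1 G2=G4|G0=1|0=1 G3=G2&G4=1&1=1 G4=(1+0>=1)=1 -> 01111
State from step 4 equals state from step 3 -> cycle length 1

Answer: 1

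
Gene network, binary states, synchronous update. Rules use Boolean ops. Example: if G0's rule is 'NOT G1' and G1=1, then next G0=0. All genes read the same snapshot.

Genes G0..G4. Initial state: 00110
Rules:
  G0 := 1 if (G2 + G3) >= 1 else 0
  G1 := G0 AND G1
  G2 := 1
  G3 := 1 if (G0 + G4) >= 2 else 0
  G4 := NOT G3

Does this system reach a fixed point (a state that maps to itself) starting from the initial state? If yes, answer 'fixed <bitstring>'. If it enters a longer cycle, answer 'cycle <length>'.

Step 0: 00110
Step 1: G0=(1+1>=1)=1 G1=G0&G1=0&0=0 G2=1(const) G3=(0+0>=2)=0 G4=NOT G3=NOT 1=0 -> 10100
Step 2: G0=(1+0>=1)=1 G1=G0&G1=1&0=0 G2=1(const) G3=(1+0>=2)=0 G4=NOT G3=NOT 0=1 -> 10101
Step 3: G0=(1+0>=1)=1 G1=G0&G1=1&0=0 G2=1(const) G3=(1+1>=2)=1 G4=NOT G3=NOT 0=1 -> 10111
Step 4: G0=(1+1>=1)=1 G1=G0&G1=1&0=0 G2=1(const) G3=(1+1>=2)=1 G4=NOT G3=NOT 1=0 -> 10110
Step 5: G0=(1+1>=1)=1 G1=G0&G1=1&0=0 G2=1(const) G3=(1+0>=2)=0 G4=NOT G3=NOT 1=0 -> 10100
Cycle of length 4 starting at step 1 -> no fixed point

Answer: cycle 4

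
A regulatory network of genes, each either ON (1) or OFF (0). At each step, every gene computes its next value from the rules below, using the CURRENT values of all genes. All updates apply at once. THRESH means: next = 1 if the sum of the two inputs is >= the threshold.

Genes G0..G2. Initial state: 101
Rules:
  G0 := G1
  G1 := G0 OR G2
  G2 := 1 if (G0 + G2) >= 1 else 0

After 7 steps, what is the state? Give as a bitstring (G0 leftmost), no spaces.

Step 1: G0=G1=0 G1=G0|G2=1|1=1 G2=(1+1>=1)=1 -> 011
Step 2: G0=G1=1 G1=G0|G2=0|1=1 G2=(0+1>=1)=1 -> 111
Step 3: G0=G1=1 G1=G0|G2=1|1=1 G2=(1+1>=1)=1 -> 111
Step 4: G0=G1=1 G1=G0|G2=1|1=1 G2=(1+1>=1)=1 -> 111
Step 5: G0=G1=1 G1=G0|G2=1|1=1 G2=(1+1>=1)=1 -> 111
Step 6: G0=G1=1 G1=G0|G2=1|1=1 G2=(1+1>=1)=1 -> 111
Step 7: G0=G1=1 G1=G0|G2=1|1=1 G2=(1+1>=1)=1 -> 111

111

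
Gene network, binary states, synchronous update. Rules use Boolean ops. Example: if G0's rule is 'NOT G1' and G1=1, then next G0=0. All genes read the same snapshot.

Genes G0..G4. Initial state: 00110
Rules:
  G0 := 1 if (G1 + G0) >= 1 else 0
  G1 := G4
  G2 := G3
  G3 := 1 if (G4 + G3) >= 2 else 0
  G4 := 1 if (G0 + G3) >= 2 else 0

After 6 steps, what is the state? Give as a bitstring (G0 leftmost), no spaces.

Step 1: G0=(0+0>=1)=0 G1=G4=0 G2=G3=1 G3=(0+1>=2)=0 G4=(0+1>=2)=0 -> 00100
Step 2: G0=(0+0>=1)=0 G1=G4=0 G2=G3=0 G3=(0+0>=2)=0 G4=(0+0>=2)=0 -> 00000
Step 3: G0=(0+0>=1)=0 G1=G4=0 G2=G3=0 G3=(0+0>=2)=0 G4=(0+0>=2)=0 -> 00000
Step 4: G0=(0+0>=1)=0 G1=G4=0 G2=G3=0 G3=(0+0>=2)=0 G4=(0+0>=2)=0 -> 00000
Step 5: G0=(0+0>=1)=0 G1=G4=0 G2=G3=0 G3=(0+0>=2)=0 G4=(0+0>=2)=0 -> 00000
Step 6: G0=(0+0>=1)=0 G1=G4=0 G2=G3=0 G3=(0+0>=2)=0 G4=(0+0>=2)=0 -> 00000

00000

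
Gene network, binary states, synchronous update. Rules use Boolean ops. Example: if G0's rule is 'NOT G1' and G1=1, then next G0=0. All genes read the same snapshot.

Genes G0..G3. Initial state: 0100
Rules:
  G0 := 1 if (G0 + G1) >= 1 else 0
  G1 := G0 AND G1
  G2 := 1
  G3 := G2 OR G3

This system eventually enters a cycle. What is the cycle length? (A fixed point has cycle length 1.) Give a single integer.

Step 0: 0100
Step 1: G0=(0+1>=1)=1 G1=G0&G1=0&1=0 G2=1(const) G3=G2|G3=0|0=0 -> 1010
Step 2: G0=(1+0>=1)=1 G1=G0&G1=1&0=0 G2=1(const) G3=G2|G3=1|0=1 -> 1011
Step 3: G0=(1+0>=1)=1 G1=G0&G1=1&0=0 G2=1(const) G3=G2|G3=1|1=1 -> 1011
State from step 3 equals state from step 2 -> cycle length 1

Answer: 1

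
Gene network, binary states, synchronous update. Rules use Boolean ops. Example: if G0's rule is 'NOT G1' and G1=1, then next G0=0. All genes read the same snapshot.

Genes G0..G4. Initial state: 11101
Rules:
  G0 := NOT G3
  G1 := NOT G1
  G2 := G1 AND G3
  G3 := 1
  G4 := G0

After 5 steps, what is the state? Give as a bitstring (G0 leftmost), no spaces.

Step 1: G0=NOT G3=NOT 0=1 G1=NOT G1=NOT 1=0 G2=G1&G3=1&0=0 G3=1(const) G4=G0=1 -> 10011
Step 2: G0=NOT G3=NOT 1=0 G1=NOT G1=NOT 0=1 G2=G1&G3=0&1=0 G3=1(const) G4=G0=1 -> 01011
Step 3: G0=NOT G3=NOT 1=0 G1=NOT G1=NOT 1=0 G2=G1&G3=1&1=1 G3=1(const) G4=G0=0 -> 00110
Step 4: G0=NOT G3=NOT 1=0 G1=NOT G1=NOT 0=1 G2=G1&G3=0&1=0 G3=1(const) G4=G0=0 -> 01010
Step 5: G0=NOT G3=NOT 1=0 G1=NOT G1=NOT 1=0 G2=G1&G3=1&1=1 G3=1(const) G4=G0=0 -> 00110

00110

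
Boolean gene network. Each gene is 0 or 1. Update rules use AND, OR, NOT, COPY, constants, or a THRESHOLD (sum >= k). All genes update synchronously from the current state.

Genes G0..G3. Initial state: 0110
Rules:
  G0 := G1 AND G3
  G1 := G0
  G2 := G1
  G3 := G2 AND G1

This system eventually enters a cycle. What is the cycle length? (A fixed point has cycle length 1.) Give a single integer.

Step 0: 0110
Step 1: G0=G1&G3=1&0=0 G1=G0=0 G2=G1=1 G3=G2&G1=1&1=1 -> 0011
Step 2: G0=G1&G3=0&1=0 G1=G0=0 G2=G1=0 G3=G2&G1=1&0=0 -> 0000
Step 3: G0=G1&G3=0&0=0 G1=G0=0 G2=G1=0 G3=G2&G1=0&0=0 -> 0000
State from step 3 equals state from step 2 -> cycle length 1

Answer: 1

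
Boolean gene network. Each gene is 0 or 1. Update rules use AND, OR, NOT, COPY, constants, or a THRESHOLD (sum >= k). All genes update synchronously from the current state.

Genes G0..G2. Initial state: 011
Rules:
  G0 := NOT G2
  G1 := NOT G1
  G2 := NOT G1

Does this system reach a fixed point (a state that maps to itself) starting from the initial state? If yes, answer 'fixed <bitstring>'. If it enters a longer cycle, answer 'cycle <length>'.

Answer: cycle 2

Derivation:
Step 0: 011
Step 1: G0=NOT G2=NOT 1=0 G1=NOT G1=NOT 1=0 G2=NOT G1=NOT 1=0 -> 000
Step 2: G0=NOT G2=NOT 0=1 G1=NOT G1=NOT 0=1 G2=NOT G1=NOT 0=1 -> 111
Step 3: G0=NOT G2=NOT 1=0 G1=NOT G1=NOT 1=0 G2=NOT G1=NOT 1=0 -> 000
Cycle of length 2 starting at step 1 -> no fixed point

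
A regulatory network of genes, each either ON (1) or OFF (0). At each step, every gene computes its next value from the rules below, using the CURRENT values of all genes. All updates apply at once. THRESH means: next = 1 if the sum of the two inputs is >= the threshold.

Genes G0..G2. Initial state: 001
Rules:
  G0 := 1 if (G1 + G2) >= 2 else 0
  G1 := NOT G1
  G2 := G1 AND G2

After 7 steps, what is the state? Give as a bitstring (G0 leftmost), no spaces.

Step 1: G0=(0+1>=2)=0 G1=NOT G1=NOT 0=1 G2=G1&G2=0&1=0 -> 010
Step 2: G0=(1+0>=2)=0 G1=NOT G1=NOT 1=0 G2=G1&G2=1&0=0 -> 000
Step 3: G0=(0+0>=2)=0 G1=NOT G1=NOT 0=1 G2=G1&G2=0&0=0 -> 010
Step 4: G0=(1+0>=2)=0 G1=NOT G1=NOT 1=0 G2=G1&G2=1&0=0 -> 000
Step 5: G0=(0+0>=2)=0 G1=NOT G1=NOT 0=1 G2=G1&G2=0&0=0 -> 010
Step 6: G0=(1+0>=2)=0 G1=NOT G1=NOT 1=0 G2=G1&G2=1&0=0 -> 000
Step 7: G0=(0+0>=2)=0 G1=NOT G1=NOT 0=1 G2=G1&G2=0&0=0 -> 010

010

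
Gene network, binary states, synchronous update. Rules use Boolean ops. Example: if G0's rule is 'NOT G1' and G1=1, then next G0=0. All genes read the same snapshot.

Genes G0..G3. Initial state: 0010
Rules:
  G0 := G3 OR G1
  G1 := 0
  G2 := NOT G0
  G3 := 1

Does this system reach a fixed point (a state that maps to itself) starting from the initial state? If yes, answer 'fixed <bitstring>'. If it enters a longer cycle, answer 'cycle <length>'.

Answer: fixed 1001

Derivation:
Step 0: 0010
Step 1: G0=G3|G1=0|0=0 G1=0(const) G2=NOT G0=NOT 0=1 G3=1(const) -> 0011
Step 2: G0=G3|G1=1|0=1 G1=0(const) G2=NOT G0=NOT 0=1 G3=1(const) -> 1011
Step 3: G0=G3|G1=1|0=1 G1=0(const) G2=NOT G0=NOT 1=0 G3=1(const) -> 1001
Step 4: G0=G3|G1=1|0=1 G1=0(const) G2=NOT G0=NOT 1=0 G3=1(const) -> 1001
Fixed point reached at step 3: 1001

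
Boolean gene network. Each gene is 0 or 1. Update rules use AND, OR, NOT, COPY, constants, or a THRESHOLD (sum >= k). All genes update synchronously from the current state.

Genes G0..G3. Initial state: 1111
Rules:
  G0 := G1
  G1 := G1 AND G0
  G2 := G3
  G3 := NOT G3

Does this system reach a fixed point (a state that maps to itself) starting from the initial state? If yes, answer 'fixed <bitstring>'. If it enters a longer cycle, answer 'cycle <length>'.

Answer: cycle 2

Derivation:
Step 0: 1111
Step 1: G0=G1=1 G1=G1&G0=1&1=1 G2=G3=1 G3=NOT G3=NOT 1=0 -> 1110
Step 2: G0=G1=1 G1=G1&G0=1&1=1 G2=G3=0 G3=NOT G3=NOT 0=1 -> 1101
Step 3: G0=G1=1 G1=G1&G0=1&1=1 G2=G3=1 G3=NOT G3=NOT 1=0 -> 1110
Cycle of length 2 starting at step 1 -> no fixed point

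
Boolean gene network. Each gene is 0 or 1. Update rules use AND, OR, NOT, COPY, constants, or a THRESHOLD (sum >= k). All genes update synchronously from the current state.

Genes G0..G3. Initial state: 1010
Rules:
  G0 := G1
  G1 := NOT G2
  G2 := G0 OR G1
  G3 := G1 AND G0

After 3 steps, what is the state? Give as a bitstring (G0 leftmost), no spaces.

Step 1: G0=G1=0 G1=NOT G2=NOT 1=0 G2=G0|G1=1|0=1 G3=G1&G0=0&1=0 -> 0010
Step 2: G0=G1=0 G1=NOT G2=NOT 1=0 G2=G0|G1=0|0=0 G3=G1&G0=0&0=0 -> 0000
Step 3: G0=G1=0 G1=NOT G2=NOT 0=1 G2=G0|G1=0|0=0 G3=G1&G0=0&0=0 -> 0100

0100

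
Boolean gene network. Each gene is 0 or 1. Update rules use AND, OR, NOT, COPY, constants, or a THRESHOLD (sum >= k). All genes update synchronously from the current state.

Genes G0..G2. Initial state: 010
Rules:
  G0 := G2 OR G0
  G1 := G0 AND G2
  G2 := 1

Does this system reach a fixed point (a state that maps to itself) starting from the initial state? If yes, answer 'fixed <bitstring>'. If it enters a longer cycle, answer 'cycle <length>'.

Step 0: 010
Step 1: G0=G2|G0=0|0=0 G1=G0&G2=0&0=0 G2=1(const) -> 001
Step 2: G0=G2|G0=1|0=1 G1=G0&G2=0&1=0 G2=1(const) -> 101
Step 3: G0=G2|G0=1|1=1 G1=G0&G2=1&1=1 G2=1(const) -> 111
Step 4: G0=G2|G0=1|1=1 G1=G0&G2=1&1=1 G2=1(const) -> 111
Fixed point reached at step 3: 111

Answer: fixed 111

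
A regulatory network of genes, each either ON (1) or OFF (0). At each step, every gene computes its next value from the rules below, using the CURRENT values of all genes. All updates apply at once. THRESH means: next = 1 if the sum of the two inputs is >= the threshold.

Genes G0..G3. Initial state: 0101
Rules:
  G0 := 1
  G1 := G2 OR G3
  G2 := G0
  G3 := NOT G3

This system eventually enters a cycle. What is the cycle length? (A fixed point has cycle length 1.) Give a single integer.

Step 0: 0101
Step 1: G0=1(const) G1=G2|G3=0|1=1 G2=G0=0 G3=NOT G3=NOT 1=0 -> 1100
Step 2: G0=1(const) G1=G2|G3=0|0=0 G2=G0=1 G3=NOT G3=NOT 0=1 -> 1011
Step 3: G0=1(const) G1=G2|G3=1|1=1 G2=G0=1 G3=NOT G3=NOT 1=0 -> 1110
Step 4: G0=1(const) G1=G2|G3=1|0=1 G2=G0=1 G3=NOT G3=NOT 0=1 -> 1111
Step 5: G0=1(const) G1=G2|G3=1|1=1 G2=G0=1 G3=NOT G3=NOT 1=0 -> 1110
State from step 5 equals state from step 3 -> cycle length 2

Answer: 2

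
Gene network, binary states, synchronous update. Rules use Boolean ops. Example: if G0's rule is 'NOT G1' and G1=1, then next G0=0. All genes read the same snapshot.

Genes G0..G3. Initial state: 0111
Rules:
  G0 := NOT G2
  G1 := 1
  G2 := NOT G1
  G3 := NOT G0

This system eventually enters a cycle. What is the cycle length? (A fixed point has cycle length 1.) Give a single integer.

Answer: 1

Derivation:
Step 0: 0111
Step 1: G0=NOT G2=NOT 1=0 G1=1(const) G2=NOT G1=NOT 1=0 G3=NOT G0=NOT 0=1 -> 0101
Step 2: G0=NOT G2=NOT 0=1 G1=1(const) G2=NOT G1=NOT 1=0 G3=NOT G0=NOT 0=1 -> 1101
Step 3: G0=NOT G2=NOT 0=1 G1=1(const) G2=NOT G1=NOT 1=0 G3=NOT G0=NOT 1=0 -> 1100
Step 4: G0=NOT G2=NOT 0=1 G1=1(const) G2=NOT G1=NOT 1=0 G3=NOT G0=NOT 1=0 -> 1100
State from step 4 equals state from step 3 -> cycle length 1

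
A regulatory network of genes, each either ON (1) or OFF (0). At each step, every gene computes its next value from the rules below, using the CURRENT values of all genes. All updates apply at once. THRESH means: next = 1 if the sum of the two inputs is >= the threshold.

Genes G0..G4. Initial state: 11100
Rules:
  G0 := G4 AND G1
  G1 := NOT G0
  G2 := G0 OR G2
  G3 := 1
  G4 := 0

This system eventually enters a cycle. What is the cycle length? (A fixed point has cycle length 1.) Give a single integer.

Answer: 1

Derivation:
Step 0: 11100
Step 1: G0=G4&G1=0&1=0 G1=NOT G0=NOT 1=0 G2=G0|G2=1|1=1 G3=1(const) G4=0(const) -> 00110
Step 2: G0=G4&G1=0&0=0 G1=NOT G0=NOT 0=1 G2=G0|G2=0|1=1 G3=1(const) G4=0(const) -> 01110
Step 3: G0=G4&G1=0&1=0 G1=NOT G0=NOT 0=1 G2=G0|G2=0|1=1 G3=1(const) G4=0(const) -> 01110
State from step 3 equals state from step 2 -> cycle length 1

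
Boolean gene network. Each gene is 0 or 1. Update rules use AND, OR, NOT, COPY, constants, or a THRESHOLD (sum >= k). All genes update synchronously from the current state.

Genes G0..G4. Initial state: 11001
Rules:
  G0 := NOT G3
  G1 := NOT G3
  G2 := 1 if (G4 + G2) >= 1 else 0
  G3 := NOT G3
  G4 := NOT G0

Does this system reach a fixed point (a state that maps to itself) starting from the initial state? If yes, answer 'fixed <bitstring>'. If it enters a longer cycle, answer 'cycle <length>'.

Answer: cycle 2

Derivation:
Step 0: 11001
Step 1: G0=NOT G3=NOT 0=1 G1=NOT G3=NOT 0=1 G2=(1+0>=1)=1 G3=NOT G3=NOT 0=1 G4=NOT G0=NOT 1=0 -> 11110
Step 2: G0=NOT G3=NOT 1=0 G1=NOT G3=NOT 1=0 G2=(0+1>=1)=1 G3=NOT G3=NOT 1=0 G4=NOT G0=NOT 1=0 -> 00100
Step 3: G0=NOT G3=NOT 0=1 G1=NOT G3=NOT 0=1 G2=(0+1>=1)=1 G3=NOT G3=NOT 0=1 G4=NOT G0=NOT 0=1 -> 11111
Step 4: G0=NOT G3=NOT 1=0 G1=NOT G3=NOT 1=0 G2=(1+1>=1)=1 G3=NOT G3=NOT 1=0 G4=NOT G0=NOT 1=0 -> 00100
Cycle of length 2 starting at step 2 -> no fixed point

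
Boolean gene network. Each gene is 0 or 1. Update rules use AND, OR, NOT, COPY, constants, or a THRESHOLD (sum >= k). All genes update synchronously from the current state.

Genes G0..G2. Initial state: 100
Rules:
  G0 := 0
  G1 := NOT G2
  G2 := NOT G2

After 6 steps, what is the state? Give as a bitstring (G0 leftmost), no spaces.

Step 1: G0=0(const) G1=NOT G2=NOT 0=1 G2=NOT G2=NOT 0=1 -> 011
Step 2: G0=0(const) G1=NOT G2=NOT 1=0 G2=NOT G2=NOT 1=0 -> 000
Step 3: G0=0(const) G1=NOT G2=NOT 0=1 G2=NOT G2=NOT 0=1 -> 011
Step 4: G0=0(const) G1=NOT G2=NOT 1=0 G2=NOT G2=NOT 1=0 -> 000
Step 5: G0=0(const) G1=NOT G2=NOT 0=1 G2=NOT G2=NOT 0=1 -> 011
Step 6: G0=0(const) G1=NOT G2=NOT 1=0 G2=NOT G2=NOT 1=0 -> 000

000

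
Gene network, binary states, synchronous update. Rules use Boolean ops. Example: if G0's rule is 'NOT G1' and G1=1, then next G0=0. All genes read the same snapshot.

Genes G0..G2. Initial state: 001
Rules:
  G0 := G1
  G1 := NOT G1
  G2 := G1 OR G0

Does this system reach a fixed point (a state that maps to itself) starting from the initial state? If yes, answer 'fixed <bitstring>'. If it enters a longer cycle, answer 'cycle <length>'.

Answer: cycle 2

Derivation:
Step 0: 001
Step 1: G0=G1=0 G1=NOT G1=NOT 0=1 G2=G1|G0=0|0=0 -> 010
Step 2: G0=G1=1 G1=NOT G1=NOT 1=0 G2=G1|G0=1|0=1 -> 101
Step 3: G0=G1=0 G1=NOT G1=NOT 0=1 G2=G1|G0=0|1=1 -> 011
Step 4: G0=G1=1 G1=NOT G1=NOT 1=0 G2=G1|G0=1|0=1 -> 101
Cycle of length 2 starting at step 2 -> no fixed point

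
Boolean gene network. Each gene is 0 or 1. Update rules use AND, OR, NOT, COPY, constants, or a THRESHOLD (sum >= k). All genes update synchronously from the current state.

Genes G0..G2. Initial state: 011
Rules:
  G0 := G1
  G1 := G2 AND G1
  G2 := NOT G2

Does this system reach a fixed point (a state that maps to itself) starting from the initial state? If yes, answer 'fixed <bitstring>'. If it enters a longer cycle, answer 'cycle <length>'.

Step 0: 011
Step 1: G0=G1=1 G1=G2&G1=1&1=1 G2=NOT G2=NOT 1=0 -> 110
Step 2: G0=G1=1 G1=G2&G1=0&1=0 G2=NOT G2=NOT 0=1 -> 101
Step 3: G0=G1=0 G1=G2&G1=1&0=0 G2=NOT G2=NOT 1=0 -> 000
Step 4: G0=G1=0 G1=G2&G1=0&0=0 G2=NOT G2=NOT 0=1 -> 001
Step 5: G0=G1=0 G1=G2&G1=1&0=0 G2=NOT G2=NOT 1=0 -> 000
Cycle of length 2 starting at step 3 -> no fixed point

Answer: cycle 2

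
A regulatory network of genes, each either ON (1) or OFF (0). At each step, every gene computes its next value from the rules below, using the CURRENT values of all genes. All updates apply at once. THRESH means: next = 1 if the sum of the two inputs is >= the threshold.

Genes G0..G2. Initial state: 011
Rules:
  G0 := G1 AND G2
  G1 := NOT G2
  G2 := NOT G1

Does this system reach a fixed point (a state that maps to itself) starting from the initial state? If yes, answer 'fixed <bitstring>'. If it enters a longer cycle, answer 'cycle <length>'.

Step 0: 011
Step 1: G0=G1&G2=1&1=1 G1=NOT G2=NOT 1=0 G2=NOT G1=NOT 1=0 -> 100
Step 2: G0=G1&G2=0&0=0 G1=NOT G2=NOT 0=1 G2=NOT G1=NOT 0=1 -> 011
Cycle of length 2 starting at step 0 -> no fixed point

Answer: cycle 2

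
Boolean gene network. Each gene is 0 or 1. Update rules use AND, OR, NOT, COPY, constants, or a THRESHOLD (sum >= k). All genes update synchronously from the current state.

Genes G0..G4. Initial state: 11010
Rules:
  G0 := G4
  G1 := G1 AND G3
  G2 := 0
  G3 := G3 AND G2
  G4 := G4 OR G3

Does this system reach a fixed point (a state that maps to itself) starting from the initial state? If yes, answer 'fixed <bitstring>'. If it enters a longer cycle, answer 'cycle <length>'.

Answer: fixed 10001

Derivation:
Step 0: 11010
Step 1: G0=G4=0 G1=G1&G3=1&1=1 G2=0(const) G3=G3&G2=1&0=0 G4=G4|G3=0|1=1 -> 01001
Step 2: G0=G4=1 G1=G1&G3=1&0=0 G2=0(const) G3=G3&G2=0&0=0 G4=G4|G3=1|0=1 -> 10001
Step 3: G0=G4=1 G1=G1&G3=0&0=0 G2=0(const) G3=G3&G2=0&0=0 G4=G4|G3=1|0=1 -> 10001
Fixed point reached at step 2: 10001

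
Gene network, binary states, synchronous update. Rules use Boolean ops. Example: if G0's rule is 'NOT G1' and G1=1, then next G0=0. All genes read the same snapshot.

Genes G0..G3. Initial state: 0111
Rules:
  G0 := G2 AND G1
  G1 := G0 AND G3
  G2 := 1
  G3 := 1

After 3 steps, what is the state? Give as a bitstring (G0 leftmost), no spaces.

Step 1: G0=G2&G1=1&1=1 G1=G0&G3=0&1=0 G2=1(const) G3=1(const) -> 1011
Step 2: G0=G2&G1=1&0=0 G1=G0&G3=1&1=1 G2=1(const) G3=1(const) -> 0111
Step 3: G0=G2&G1=1&1=1 G1=G0&G3=0&1=0 G2=1(const) G3=1(const) -> 1011

1011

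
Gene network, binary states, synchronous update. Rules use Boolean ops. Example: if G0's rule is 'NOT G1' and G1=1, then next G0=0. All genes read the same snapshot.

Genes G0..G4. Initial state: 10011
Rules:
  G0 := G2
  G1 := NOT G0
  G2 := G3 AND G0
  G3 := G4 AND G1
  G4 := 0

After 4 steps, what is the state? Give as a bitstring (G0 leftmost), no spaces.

Step 1: G0=G2=0 G1=NOT G0=NOT 1=0 G2=G3&G0=1&1=1 G3=G4&G1=1&0=0 G4=0(const) -> 00100
Step 2: G0=G2=1 G1=NOT G0=NOT 0=1 G2=G3&G0=0&0=0 G3=G4&G1=0&0=0 G4=0(const) -> 11000
Step 3: G0=G2=0 G1=NOT G0=NOT 1=0 G2=G3&G0=0&1=0 G3=G4&G1=0&1=0 G4=0(const) -> 00000
Step 4: G0=G2=0 G1=NOT G0=NOT 0=1 G2=G3&G0=0&0=0 G3=G4&G1=0&0=0 G4=0(const) -> 01000

01000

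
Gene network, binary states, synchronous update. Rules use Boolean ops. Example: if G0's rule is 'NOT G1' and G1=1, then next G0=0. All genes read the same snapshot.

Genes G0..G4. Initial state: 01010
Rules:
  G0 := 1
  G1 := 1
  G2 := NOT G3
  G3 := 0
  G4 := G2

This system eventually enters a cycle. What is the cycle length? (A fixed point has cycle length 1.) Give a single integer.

Answer: 1

Derivation:
Step 0: 01010
Step 1: G0=1(const) G1=1(const) G2=NOT G3=NOT 1=0 G3=0(const) G4=G2=0 -> 11000
Step 2: G0=1(const) G1=1(const) G2=NOT G3=NOT 0=1 G3=0(const) G4=G2=0 -> 11100
Step 3: G0=1(const) G1=1(const) G2=NOT G3=NOT 0=1 G3=0(const) G4=G2=1 -> 11101
Step 4: G0=1(const) G1=1(const) G2=NOT G3=NOT 0=1 G3=0(const) G4=G2=1 -> 11101
State from step 4 equals state from step 3 -> cycle length 1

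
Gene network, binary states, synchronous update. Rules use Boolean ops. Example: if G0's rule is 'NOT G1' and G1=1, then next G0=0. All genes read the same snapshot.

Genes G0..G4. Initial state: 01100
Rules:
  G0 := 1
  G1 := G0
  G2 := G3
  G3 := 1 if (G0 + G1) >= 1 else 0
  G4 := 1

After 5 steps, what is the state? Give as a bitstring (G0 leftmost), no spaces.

Step 1: G0=1(const) G1=G0=0 G2=G3=0 G3=(0+1>=1)=1 G4=1(const) -> 10011
Step 2: G0=1(const) G1=G0=1 G2=G3=1 G3=(1+0>=1)=1 G4=1(const) -> 11111
Step 3: G0=1(const) G1=G0=1 G2=G3=1 G3=(1+1>=1)=1 G4=1(const) -> 11111
Step 4: G0=1(const) G1=G0=1 G2=G3=1 G3=(1+1>=1)=1 G4=1(const) -> 11111
Step 5: G0=1(const) G1=G0=1 G2=G3=1 G3=(1+1>=1)=1 G4=1(const) -> 11111

11111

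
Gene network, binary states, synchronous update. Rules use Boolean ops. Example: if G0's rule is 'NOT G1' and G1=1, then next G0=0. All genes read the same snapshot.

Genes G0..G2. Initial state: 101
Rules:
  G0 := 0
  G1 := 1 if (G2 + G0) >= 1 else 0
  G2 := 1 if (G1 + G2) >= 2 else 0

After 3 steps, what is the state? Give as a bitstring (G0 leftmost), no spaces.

Step 1: G0=0(const) G1=(1+1>=1)=1 G2=(0+1>=2)=0 -> 010
Step 2: G0=0(const) G1=(0+0>=1)=0 G2=(1+0>=2)=0 -> 000
Step 3: G0=0(const) G1=(0+0>=1)=0 G2=(0+0>=2)=0 -> 000

000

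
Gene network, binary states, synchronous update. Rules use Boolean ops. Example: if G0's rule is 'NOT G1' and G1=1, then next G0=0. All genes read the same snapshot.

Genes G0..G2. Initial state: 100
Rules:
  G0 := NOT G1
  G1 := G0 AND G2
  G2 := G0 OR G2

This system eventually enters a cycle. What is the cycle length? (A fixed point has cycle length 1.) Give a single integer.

Answer: 4

Derivation:
Step 0: 100
Step 1: G0=NOT G1=NOT 0=1 G1=G0&G2=1&0=0 G2=G0|G2=1|0=1 -> 101
Step 2: G0=NOT G1=NOT 0=1 G1=G0&G2=1&1=1 G2=G0|G2=1|1=1 -> 111
Step 3: G0=NOT G1=NOT 1=0 G1=G0&G2=1&1=1 G2=G0|G2=1|1=1 -> 011
Step 4: G0=NOT G1=NOT 1=0 G1=G0&G2=0&1=0 G2=G0|G2=0|1=1 -> 001
Step 5: G0=NOT G1=NOT 0=1 G1=G0&G2=0&1=0 G2=G0|G2=0|1=1 -> 101
State from step 5 equals state from step 1 -> cycle length 4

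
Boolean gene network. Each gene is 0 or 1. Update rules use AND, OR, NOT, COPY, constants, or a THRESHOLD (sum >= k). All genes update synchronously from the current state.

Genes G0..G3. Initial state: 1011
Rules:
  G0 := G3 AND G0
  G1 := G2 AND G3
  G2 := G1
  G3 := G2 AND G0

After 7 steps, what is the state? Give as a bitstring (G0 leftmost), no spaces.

Step 1: G0=G3&G0=1&1=1 G1=G2&G3=1&1=1 G2=G1=0 G3=G2&G0=1&1=1 -> 1101
Step 2: G0=G3&G0=1&1=1 G1=G2&G3=0&1=0 G2=G1=1 G3=G2&G0=0&1=0 -> 1010
Step 3: G0=G3&G0=0&1=0 G1=G2&G3=1&0=0 G2=G1=0 G3=G2&G0=1&1=1 -> 0001
Step 4: G0=G3&G0=1&0=0 G1=G2&G3=0&1=0 G2=G1=0 G3=G2&G0=0&0=0 -> 0000
Step 5: G0=G3&G0=0&0=0 G1=G2&G3=0&0=0 G2=G1=0 G3=G2&G0=0&0=0 -> 0000
Step 6: G0=G3&G0=0&0=0 G1=G2&G3=0&0=0 G2=G1=0 G3=G2&G0=0&0=0 -> 0000
Step 7: G0=G3&G0=0&0=0 G1=G2&G3=0&0=0 G2=G1=0 G3=G2&G0=0&0=0 -> 0000

0000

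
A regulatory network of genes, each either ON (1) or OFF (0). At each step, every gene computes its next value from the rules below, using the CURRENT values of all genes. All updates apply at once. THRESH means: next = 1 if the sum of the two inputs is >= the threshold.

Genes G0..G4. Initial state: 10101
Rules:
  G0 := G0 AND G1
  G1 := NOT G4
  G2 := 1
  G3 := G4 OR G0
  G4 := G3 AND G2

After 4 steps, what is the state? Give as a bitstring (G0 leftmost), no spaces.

Step 1: G0=G0&G1=1&0=0 G1=NOT G4=NOT 1=0 G2=1(const) G3=G4|G0=1|1=1 G4=G3&G2=0&1=0 -> 00110
Step 2: G0=G0&G1=0&0=0 G1=NOT G4=NOT 0=1 G2=1(const) G3=G4|G0=0|0=0 G4=G3&G2=1&1=1 -> 01101
Step 3: G0=G0&G1=0&1=0 G1=NOT G4=NOT 1=0 G2=1(const) G3=G4|G0=1|0=1 G4=G3&G2=0&1=0 -> 00110
Step 4: G0=G0&G1=0&0=0 G1=NOT G4=NOT 0=1 G2=1(const) G3=G4|G0=0|0=0 G4=G3&G2=1&1=1 -> 01101

01101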